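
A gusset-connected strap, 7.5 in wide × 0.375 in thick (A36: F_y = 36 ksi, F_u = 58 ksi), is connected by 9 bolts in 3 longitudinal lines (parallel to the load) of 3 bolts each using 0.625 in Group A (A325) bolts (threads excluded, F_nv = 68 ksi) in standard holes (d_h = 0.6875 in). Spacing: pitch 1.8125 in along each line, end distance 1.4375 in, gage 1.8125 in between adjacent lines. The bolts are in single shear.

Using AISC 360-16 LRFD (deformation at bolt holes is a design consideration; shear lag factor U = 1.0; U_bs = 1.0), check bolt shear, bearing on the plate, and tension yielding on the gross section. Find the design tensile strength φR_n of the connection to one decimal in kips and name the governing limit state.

Bolt shear: A_b = π(0.625)²/4 = 0.3068 in². φR_n = 0.75 × 68 × 0.3068 × 9 × 1 = 140.8 kips.
Bearing (0.375 in plate, F_u = 58 ksi): end bolts L_c = 1.4375 − 0.6875/2 = 1.09375, R_n = min(1.2×1.09375×0.375×58, 2.4×0.625×0.375×58) = 28.547 kips/bolt; interior L_c = 1.8125 − 0.6875 = 1.125, R_n = 29.363 kips/bolt. φR_n = 0.75 × (3×28.547 + 6×29.363) = 196.4 kips.
Tension yield (gross): A_g = 7.5×0.375 = 2.8125 in². φR_n = 0.90 × 36 × 2.8125 = 91.1 kips.
Governing: min(140.8, 196.4, 91.1) = 91.1 kips → gross-section yield.

91.1 kips (gross-section yield governs)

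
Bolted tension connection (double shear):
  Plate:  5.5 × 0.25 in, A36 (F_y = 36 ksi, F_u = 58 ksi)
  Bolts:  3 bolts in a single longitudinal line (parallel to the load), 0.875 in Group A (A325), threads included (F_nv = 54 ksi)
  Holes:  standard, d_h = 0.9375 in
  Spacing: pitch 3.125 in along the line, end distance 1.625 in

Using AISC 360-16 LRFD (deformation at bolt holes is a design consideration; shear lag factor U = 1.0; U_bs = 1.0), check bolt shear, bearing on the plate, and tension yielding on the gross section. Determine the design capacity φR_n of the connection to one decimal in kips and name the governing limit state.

44.6 kips (gross-section yield governs)

Bolt shear: A_b = π(0.875)²/4 = 0.60132 in². φR_n = 0.75 × 54 × 0.60132 × 3 × 2 = 146.1 kips.
Bearing (0.25 in plate, F_u = 58 ksi): end bolts L_c = 1.625 − 0.9375/2 = 1.15625, R_n = min(1.2×1.15625×0.25×58, 2.4×0.875×0.25×58) = 20.119 kips/bolt; interior L_c = 3.125 − 0.9375 = 2.1875, R_n = 30.45 kips/bolt. φR_n = 0.75 × (1×20.119 + 2×30.45) = 60.8 kips.
Tension yield (gross): A_g = 5.5×0.25 = 1.375 in². φR_n = 0.90 × 36 × 1.375 = 44.6 kips.
Governing: min(146.1, 60.8, 44.6) = 44.6 kips → gross-section yield.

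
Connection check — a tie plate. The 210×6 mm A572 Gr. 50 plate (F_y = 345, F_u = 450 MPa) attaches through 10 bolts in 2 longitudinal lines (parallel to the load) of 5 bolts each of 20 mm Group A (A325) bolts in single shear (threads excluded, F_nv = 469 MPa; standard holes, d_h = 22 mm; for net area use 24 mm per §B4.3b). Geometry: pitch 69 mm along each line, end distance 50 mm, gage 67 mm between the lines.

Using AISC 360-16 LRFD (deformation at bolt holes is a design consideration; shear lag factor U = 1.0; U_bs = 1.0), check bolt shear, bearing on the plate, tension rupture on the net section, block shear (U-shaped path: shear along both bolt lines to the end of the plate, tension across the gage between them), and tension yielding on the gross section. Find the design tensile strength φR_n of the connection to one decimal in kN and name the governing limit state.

328.1 kN (net-section rupture governs)

Bolt shear: A_b = π(20)²/4 = 314.16 mm². φR_n = 0.75 × 469 × 314.16 × 10 × 1 = 1105.1 kN.
Bearing (6 mm plate, F_u = 450 MPa): end bolts L_c = 50 − 22/2 = 39, R_n = min(1.2×39×6×450, 2.4×20×6×450) = 126.36 kN/bolt; interior L_c = 69 − 22 = 47, R_n = 129.6 kN/bolt. φR_n = 0.75 × (2×126.36 + 8×129.6) = 967.1 kN.
Tension rupture (net): A_n = (210 − 2×24)×6 = 972 mm² (U = 1.0, A_e = A_n). φR_n = 0.75 × 450 × 972 = 328.1 kN.
Block shear: shear path 2×[50+4×69] = 2×326 mm, A_gv = 3912, A_nv = 2×(326 − 4.5×24)×6 = 2616 mm²; tension across gage: (67 − 1×24)×6 = 258 mm². R_n = min(0.6×450×2616, 0.6×345×3912) + 1.0×450×258 = min(706.32, 809.78) + 116.1 = 822.42 kN. φR_n = 0.75 × 822.42 = 616.8 kN.
Tension yield (gross): A_g = 210×6 = 1260 mm². φR_n = 0.90 × 345 × 1260 = 391.2 kN.
Governing: min(1105.1, 967.1, 328.1, 616.8, 391.2) = 328.1 kN → net-section rupture.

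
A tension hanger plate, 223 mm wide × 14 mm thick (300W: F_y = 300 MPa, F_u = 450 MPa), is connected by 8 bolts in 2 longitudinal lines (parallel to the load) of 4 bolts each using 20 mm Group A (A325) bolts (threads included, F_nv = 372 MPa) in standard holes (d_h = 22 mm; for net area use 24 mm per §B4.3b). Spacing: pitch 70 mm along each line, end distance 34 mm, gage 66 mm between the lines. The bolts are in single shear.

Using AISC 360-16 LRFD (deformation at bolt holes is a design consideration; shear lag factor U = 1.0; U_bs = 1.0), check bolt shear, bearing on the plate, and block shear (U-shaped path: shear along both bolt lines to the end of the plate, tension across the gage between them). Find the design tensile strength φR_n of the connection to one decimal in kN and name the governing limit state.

701.2 kN (bolt shear governs)

Bolt shear: A_b = π(20)²/4 = 314.16 mm². φR_n = 0.75 × 372 × 314.16 × 8 × 1 = 701.2 kN.
Bearing (14 mm plate, F_u = 450 MPa): end bolts L_c = 34 − 22/2 = 23, R_n = min(1.2×23×14×450, 2.4×20×14×450) = 173.88 kN/bolt; interior L_c = 70 − 22 = 48, R_n = 302.4 kN/bolt. φR_n = 0.75 × (2×173.88 + 6×302.4) = 1621.6 kN.
Block shear: shear path 2×[34+3×70] = 2×244 mm, A_gv = 6832, A_nv = 2×(244 − 3.5×24)×14 = 4480 mm²; tension across gage: (66 − 1×24)×14 = 588 mm². R_n = min(0.6×450×4480, 0.6×300×6832) + 1.0×450×588 = min(1209.6, 1229.8) + 264.6 = 1474.2 kN. φR_n = 0.75 × 1474.2 = 1105.7 kN.
Governing: min(701.2, 1621.6, 1105.7) = 701.2 kN → bolt shear.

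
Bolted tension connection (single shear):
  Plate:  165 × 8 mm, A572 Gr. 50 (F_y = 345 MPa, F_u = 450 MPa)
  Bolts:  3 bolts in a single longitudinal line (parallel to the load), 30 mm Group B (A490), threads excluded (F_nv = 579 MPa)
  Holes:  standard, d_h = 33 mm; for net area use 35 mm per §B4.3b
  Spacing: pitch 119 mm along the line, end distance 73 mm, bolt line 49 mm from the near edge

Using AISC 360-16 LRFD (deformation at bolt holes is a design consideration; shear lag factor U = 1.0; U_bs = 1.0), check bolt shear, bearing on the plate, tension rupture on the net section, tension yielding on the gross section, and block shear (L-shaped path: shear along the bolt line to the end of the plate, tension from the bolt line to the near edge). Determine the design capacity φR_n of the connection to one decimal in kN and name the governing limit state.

351.0 kN (net-section rupture governs)

Bolt shear: A_b = π(30)²/4 = 706.86 mm². φR_n = 0.75 × 579 × 706.86 × 3 × 1 = 920.9 kN.
Bearing (8 mm plate, F_u = 450 MPa): end bolts L_c = 73 − 33/2 = 56.5, R_n = min(1.2×56.5×8×450, 2.4×30×8×450) = 244.08 kN/bolt; interior L_c = 119 − 33 = 86, R_n = 259.2 kN/bolt. φR_n = 0.75 × (1×244.08 + 2×259.2) = 571.9 kN.
Tension rupture (net): A_n = (165 − 1×35)×8 = 1040 mm² (U = 1.0, A_e = A_n). φR_n = 0.75 × 450 × 1040 = 351.0 kN.
Tension yield (gross): A_g = 165×8 = 1320 mm². φR_n = 0.90 × 345 × 1320 = 409.9 kN.
Block shear: shear path 1×[73+2×119] = 1×311 mm, A_gv = 2488, A_nv = 1×(311 − 2.5×35)×8 = 1788 mm²; tension to near edge: (49 − 0.5×35)×8 = 252 mm². R_n = min(0.6×450×1788, 0.6×345×2488) + 1.0×450×252 = min(482.76, 515.02) + 113.4 = 596.16 kN. φR_n = 0.75 × 596.16 = 447.1 kN.
Governing: min(920.9, 571.9, 351.0, 409.9, 447.1) = 351.0 kN → net-section rupture.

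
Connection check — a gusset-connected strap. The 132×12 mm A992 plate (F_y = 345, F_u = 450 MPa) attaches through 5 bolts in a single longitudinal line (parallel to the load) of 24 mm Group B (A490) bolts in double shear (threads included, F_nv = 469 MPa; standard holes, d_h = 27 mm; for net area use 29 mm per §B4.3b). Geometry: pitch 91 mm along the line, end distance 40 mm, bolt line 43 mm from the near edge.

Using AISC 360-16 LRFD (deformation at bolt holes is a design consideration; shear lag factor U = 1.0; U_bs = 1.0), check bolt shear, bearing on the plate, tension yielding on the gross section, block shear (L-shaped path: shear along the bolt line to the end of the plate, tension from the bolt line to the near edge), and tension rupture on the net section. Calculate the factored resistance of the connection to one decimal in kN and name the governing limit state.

417.2 kN (net-section rupture governs)

Bolt shear: A_b = π(24)²/4 = 452.39 mm². φR_n = 0.75 × 469 × 452.39 × 5 × 2 = 1591.3 kN.
Bearing (12 mm plate, F_u = 450 MPa): end bolts L_c = 40 − 27/2 = 26.5, R_n = min(1.2×26.5×12×450, 2.4×24×12×450) = 171.72 kN/bolt; interior L_c = 91 − 27 = 64, R_n = 311.04 kN/bolt. φR_n = 0.75 × (1×171.72 + 4×311.04) = 1061.9 kN.
Tension yield (gross): A_g = 132×12 = 1584 mm². φR_n = 0.90 × 345 × 1584 = 491.8 kN.
Block shear: shear path 1×[40+4×91] = 1×404 mm, A_gv = 4848, A_nv = 1×(404 − 4.5×29)×12 = 3282 mm²; tension to near edge: (43 − 0.5×29)×12 = 342 mm². R_n = min(0.6×450×3282, 0.6×345×4848) + 1.0×450×342 = min(886.14, 1003.5) + 153.9 = 1040 kN. φR_n = 0.75 × 1040 = 780.0 kN.
Tension rupture (net): A_n = (132 − 1×29)×12 = 1236 mm² (U = 1.0, A_e = A_n). φR_n = 0.75 × 450 × 1236 = 417.2 kN.
Governing: min(1591.3, 1061.9, 491.8, 780.0, 417.2) = 417.2 kN → net-section rupture.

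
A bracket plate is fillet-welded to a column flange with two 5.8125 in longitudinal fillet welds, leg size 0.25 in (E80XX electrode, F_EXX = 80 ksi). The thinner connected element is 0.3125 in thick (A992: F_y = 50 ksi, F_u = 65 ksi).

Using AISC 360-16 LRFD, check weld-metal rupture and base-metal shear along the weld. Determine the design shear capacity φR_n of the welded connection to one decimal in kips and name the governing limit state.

Weld metal: throat = 0.707×0.25 = 0.17675 in, L = 2×5.8125 = 11.625 in. φR_n = 0.75 × 0.6 × 80 × 0.17675 × 11.625 = 74.0 kips.
Base metal shear (0.3125 in plate): yield φR_n = 1.0×0.6×50×0.3125×11.625 = 109.0 kips; rupture φR_n = 0.75×0.6×65×0.3125×11.625 = 106.3 kips; take 106.3 kips (rupture).
Governing: min(74.0, 106.3) = 74.0 kips → weld metal.

74.0 kips (weld metal governs)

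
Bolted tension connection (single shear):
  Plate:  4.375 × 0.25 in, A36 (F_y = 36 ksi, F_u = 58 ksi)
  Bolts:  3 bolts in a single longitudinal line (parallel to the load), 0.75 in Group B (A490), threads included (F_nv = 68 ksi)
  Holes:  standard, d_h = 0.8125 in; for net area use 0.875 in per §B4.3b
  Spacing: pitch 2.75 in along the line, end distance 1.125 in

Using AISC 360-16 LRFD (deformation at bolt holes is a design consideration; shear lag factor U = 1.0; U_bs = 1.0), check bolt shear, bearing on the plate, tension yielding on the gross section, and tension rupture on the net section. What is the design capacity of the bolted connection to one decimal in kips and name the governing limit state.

Bolt shear: A_b = π(0.75)²/4 = 0.44179 in². φR_n = 0.75 × 68 × 0.44179 × 3 × 1 = 67.6 kips.
Bearing (0.25 in plate, F_u = 58 ksi): end bolts L_c = 1.125 − 0.8125/2 = 0.71875, R_n = min(1.2×0.71875×0.25×58, 2.4×0.75×0.25×58) = 12.506 kips/bolt; interior L_c = 2.75 − 0.8125 = 1.9375, R_n = 26.1 kips/bolt. φR_n = 0.75 × (1×12.506 + 2×26.1) = 48.5 kips.
Tension yield (gross): A_g = 4.375×0.25 = 1.0938 in². φR_n = 0.90 × 36 × 1.0938 = 35.4 kips.
Tension rupture (net): A_n = (4.375 − 1×0.875)×0.25 = 0.875 in² (U = 1.0, A_e = A_n). φR_n = 0.75 × 58 × 0.875 = 38.1 kips.
Governing: min(67.6, 48.5, 35.4, 38.1) = 35.4 kips → gross-section yield.

35.4 kips (gross-section yield governs)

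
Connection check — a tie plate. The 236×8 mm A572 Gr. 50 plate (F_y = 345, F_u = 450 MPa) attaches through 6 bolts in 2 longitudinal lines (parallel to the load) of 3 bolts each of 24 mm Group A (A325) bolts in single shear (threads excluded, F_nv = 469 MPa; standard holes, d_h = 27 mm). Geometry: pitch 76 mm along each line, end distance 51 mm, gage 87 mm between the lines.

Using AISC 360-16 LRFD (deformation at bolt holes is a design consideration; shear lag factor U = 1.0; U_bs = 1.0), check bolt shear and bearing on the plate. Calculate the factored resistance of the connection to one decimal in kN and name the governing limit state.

865.1 kN (bearing governs)

Bolt shear: A_b = π(24)²/4 = 452.39 mm². φR_n = 0.75 × 469 × 452.39 × 6 × 1 = 954.8 kN.
Bearing (8 mm plate, F_u = 450 MPa): end bolts L_c = 51 − 27/2 = 37.5, R_n = min(1.2×37.5×8×450, 2.4×24×8×450) = 162 kN/bolt; interior L_c = 76 − 27 = 49, R_n = 207.36 kN/bolt. φR_n = 0.75 × (2×162 + 4×207.36) = 865.1 kN.
Governing: min(954.8, 865.1) = 865.1 kN → bearing.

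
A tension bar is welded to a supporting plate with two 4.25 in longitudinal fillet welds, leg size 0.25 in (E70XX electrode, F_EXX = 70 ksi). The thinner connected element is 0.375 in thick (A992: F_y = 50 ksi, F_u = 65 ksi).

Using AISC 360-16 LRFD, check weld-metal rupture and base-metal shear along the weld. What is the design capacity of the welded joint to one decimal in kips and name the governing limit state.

47.3 kips (weld metal governs)

Weld metal: throat = 0.707×0.25 = 0.17675 in, L = 2×4.25 = 8.5 in. φR_n = 0.75 × 0.6 × 70 × 0.17675 × 8.5 = 47.3 kips.
Base metal shear (0.375 in plate): yield φR_n = 1.0×0.6×50×0.375×8.5 = 95.6 kips; rupture φR_n = 0.75×0.6×65×0.375×8.5 = 93.2 kips; take 93.2 kips (rupture).
Governing: min(47.3, 93.2) = 47.3 kips → weld metal.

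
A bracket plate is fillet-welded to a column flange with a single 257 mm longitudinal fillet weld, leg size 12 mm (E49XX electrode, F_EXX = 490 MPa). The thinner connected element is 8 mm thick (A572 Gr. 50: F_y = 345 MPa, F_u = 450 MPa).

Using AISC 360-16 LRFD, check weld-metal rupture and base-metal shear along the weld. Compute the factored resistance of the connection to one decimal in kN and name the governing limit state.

Weld metal: throat = 0.707×12 = 8.484 mm, L = 257 mm. φR_n = 0.75 × 0.6 × 490 × 8.484 × 257 = 480.8 kN.
Base metal shear (8 mm plate): yield φR_n = 1.0×0.6×345×8×257 = 425.6 kN; rupture φR_n = 0.75×0.6×450×8×257 = 416.3 kN; take 416.3 kN (rupture).
Governing: min(480.8, 416.3) = 416.3 kN → base-metal shear.

416.3 kN (base-metal shear governs)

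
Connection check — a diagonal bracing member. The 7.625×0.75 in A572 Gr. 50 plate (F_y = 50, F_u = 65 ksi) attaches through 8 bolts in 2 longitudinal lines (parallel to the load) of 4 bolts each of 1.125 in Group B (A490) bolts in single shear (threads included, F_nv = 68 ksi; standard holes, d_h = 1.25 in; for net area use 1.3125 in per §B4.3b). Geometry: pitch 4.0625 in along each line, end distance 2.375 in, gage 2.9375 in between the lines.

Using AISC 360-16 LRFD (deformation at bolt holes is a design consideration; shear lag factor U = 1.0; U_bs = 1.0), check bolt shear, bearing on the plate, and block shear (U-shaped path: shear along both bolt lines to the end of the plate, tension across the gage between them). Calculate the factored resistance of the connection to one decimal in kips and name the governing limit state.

405.6 kips (bolt shear governs)

Bolt shear: A_b = π(1.125)²/4 = 0.99402 in². φR_n = 0.75 × 68 × 0.99402 × 8 × 1 = 405.6 kips.
Bearing (0.75 in plate, F_u = 65 ksi): end bolts L_c = 2.375 − 1.25/2 = 1.75, R_n = min(1.2×1.75×0.75×65, 2.4×1.125×0.75×65) = 102.38 kips/bolt; interior L_c = 4.0625 − 1.25 = 2.8125, R_n = 131.63 kips/bolt. φR_n = 0.75 × (2×102.38 + 6×131.63) = 745.9 kips.
Block shear: shear path 2×[2.375+3×4.0625] = 2×14.5625 in, A_gv = 21.844, A_nv = 2×(14.5625 − 3.5×1.3125)×0.75 = 14.953 in²; tension across gage: (2.9375 − 1×1.3125)×0.75 = 1.2188 in². R_n = min(0.6×65×14.953, 0.6×50×21.844) + 1.0×65×1.2188 = min(583.17, 655.32) + 79.222 = 662.39 kips. φR_n = 0.75 × 662.39 = 496.8 kips.
Governing: min(405.6, 745.9, 496.8) = 405.6 kips → bolt shear.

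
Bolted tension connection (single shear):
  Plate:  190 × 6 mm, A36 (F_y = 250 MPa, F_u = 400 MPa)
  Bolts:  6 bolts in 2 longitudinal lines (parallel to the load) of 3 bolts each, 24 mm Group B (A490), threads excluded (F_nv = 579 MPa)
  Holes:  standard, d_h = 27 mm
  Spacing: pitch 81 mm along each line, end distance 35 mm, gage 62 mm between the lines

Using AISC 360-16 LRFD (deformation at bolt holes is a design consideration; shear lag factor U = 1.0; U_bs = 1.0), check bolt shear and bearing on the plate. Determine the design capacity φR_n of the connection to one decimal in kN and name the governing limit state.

507.6 kN (bearing governs)

Bolt shear: A_b = π(24)²/4 = 452.39 mm². φR_n = 0.75 × 579 × 452.39 × 6 × 1 = 1178.7 kN.
Bearing (6 mm plate, F_u = 400 MPa): end bolts L_c = 35 − 27/2 = 21.5, R_n = min(1.2×21.5×6×400, 2.4×24×6×400) = 61.92 kN/bolt; interior L_c = 81 − 27 = 54, R_n = 138.24 kN/bolt. φR_n = 0.75 × (2×61.92 + 4×138.24) = 507.6 kN.
Governing: min(1178.7, 507.6) = 507.6 kN → bearing.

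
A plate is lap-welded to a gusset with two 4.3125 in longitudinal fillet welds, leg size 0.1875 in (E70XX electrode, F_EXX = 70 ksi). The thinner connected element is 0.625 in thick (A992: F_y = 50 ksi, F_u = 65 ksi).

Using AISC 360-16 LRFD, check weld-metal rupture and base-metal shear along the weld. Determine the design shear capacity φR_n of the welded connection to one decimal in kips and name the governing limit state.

36.0 kips (weld metal governs)

Weld metal: throat = 0.707×0.1875 = 0.13256 in, L = 2×4.3125 = 8.625 in. φR_n = 0.75 × 0.6 × 70 × 0.13256 × 8.625 = 36.0 kips.
Base metal shear (0.625 in plate): yield φR_n = 1.0×0.6×50×0.625×8.625 = 161.7 kips; rupture φR_n = 0.75×0.6×65×0.625×8.625 = 157.7 kips; take 157.7 kips (rupture).
Governing: min(36.0, 157.7) = 36.0 kips → weld metal.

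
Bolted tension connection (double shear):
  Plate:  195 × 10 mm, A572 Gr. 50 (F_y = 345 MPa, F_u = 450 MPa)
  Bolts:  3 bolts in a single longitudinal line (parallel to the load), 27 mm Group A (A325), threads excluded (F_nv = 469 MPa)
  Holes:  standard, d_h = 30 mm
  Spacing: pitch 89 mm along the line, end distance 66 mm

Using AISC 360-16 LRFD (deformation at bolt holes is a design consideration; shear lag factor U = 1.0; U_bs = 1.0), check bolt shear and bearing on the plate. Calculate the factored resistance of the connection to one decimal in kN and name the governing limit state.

Bolt shear: A_b = π(27)²/4 = 572.56 mm². φR_n = 0.75 × 469 × 572.56 × 3 × 2 = 1208.4 kN.
Bearing (10 mm plate, F_u = 450 MPa): end bolts L_c = 66 − 30/2 = 51, R_n = min(1.2×51×10×450, 2.4×27×10×450) = 275.4 kN/bolt; interior L_c = 89 − 30 = 59, R_n = 291.6 kN/bolt. φR_n = 0.75 × (1×275.4 + 2×291.6) = 644.0 kN.
Governing: min(1208.4, 644.0) = 644.0 kN → bearing.

644.0 kN (bearing governs)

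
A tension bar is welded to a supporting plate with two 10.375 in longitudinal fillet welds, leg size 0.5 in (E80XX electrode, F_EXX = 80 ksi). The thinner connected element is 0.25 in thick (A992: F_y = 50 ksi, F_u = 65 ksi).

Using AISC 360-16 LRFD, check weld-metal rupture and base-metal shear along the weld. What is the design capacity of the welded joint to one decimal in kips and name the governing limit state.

151.7 kips (base-metal shear governs)

Weld metal: throat = 0.707×0.5 = 0.3535 in, L = 2×10.375 = 20.75 in. φR_n = 0.75 × 0.6 × 80 × 0.3535 × 20.75 = 264.1 kips.
Base metal shear (0.25 in plate): yield φR_n = 1.0×0.6×50×0.25×20.75 = 155.6 kips; rupture φR_n = 0.75×0.6×65×0.25×20.75 = 151.7 kips; take 151.7 kips (rupture).
Governing: min(264.1, 151.7) = 151.7 kips → base-metal shear.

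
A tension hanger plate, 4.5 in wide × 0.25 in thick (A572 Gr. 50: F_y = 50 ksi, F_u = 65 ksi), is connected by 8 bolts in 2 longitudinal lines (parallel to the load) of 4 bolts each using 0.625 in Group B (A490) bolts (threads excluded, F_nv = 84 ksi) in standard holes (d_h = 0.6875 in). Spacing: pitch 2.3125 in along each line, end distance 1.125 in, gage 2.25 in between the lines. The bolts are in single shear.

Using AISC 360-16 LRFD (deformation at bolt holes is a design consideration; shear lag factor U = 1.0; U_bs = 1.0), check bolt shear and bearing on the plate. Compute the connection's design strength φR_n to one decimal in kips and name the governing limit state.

Bolt shear: A_b = π(0.625)²/4 = 0.3068 in². φR_n = 0.75 × 84 × 0.3068 × 8 × 1 = 154.6 kips.
Bearing (0.25 in plate, F_u = 65 ksi): end bolts L_c = 1.125 − 0.6875/2 = 0.78125, R_n = min(1.2×0.78125×0.25×65, 2.4×0.625×0.25×65) = 15.234 kips/bolt; interior L_c = 2.3125 − 0.6875 = 1.625, R_n = 24.375 kips/bolt. φR_n = 0.75 × (2×15.234 + 6×24.375) = 132.5 kips.
Governing: min(154.6, 132.5) = 132.5 kips → bearing.

132.5 kips (bearing governs)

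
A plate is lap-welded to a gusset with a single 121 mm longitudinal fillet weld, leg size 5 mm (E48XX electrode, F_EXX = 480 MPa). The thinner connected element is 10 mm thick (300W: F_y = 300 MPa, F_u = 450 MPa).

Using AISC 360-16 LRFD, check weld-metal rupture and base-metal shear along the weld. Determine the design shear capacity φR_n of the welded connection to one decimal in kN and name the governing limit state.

Weld metal: throat = 0.707×5 = 3.535 mm, L = 121 mm. φR_n = 0.75 × 0.6 × 480 × 3.535 × 121 = 92.4 kN.
Base metal shear (10 mm plate): yield φR_n = 1.0×0.6×300×10×121 = 217.8 kN; rupture φR_n = 0.75×0.6×450×10×121 = 245.0 kN; take 217.8 kN (yield).
Governing: min(92.4, 217.8) = 92.4 kN → weld metal.

92.4 kN (weld metal governs)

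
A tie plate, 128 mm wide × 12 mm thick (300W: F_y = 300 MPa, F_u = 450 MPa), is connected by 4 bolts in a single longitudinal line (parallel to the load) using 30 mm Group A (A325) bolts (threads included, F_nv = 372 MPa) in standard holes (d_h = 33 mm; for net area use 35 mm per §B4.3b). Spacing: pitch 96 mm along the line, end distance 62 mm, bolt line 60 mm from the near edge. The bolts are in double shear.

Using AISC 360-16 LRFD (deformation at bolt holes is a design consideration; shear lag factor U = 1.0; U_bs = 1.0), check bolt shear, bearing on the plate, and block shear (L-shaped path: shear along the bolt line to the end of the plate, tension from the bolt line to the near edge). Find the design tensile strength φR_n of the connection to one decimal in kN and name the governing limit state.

Bolt shear: A_b = π(30)²/4 = 706.86 mm². φR_n = 0.75 × 372 × 706.86 × 4 × 2 = 1577.7 kN.
Bearing (12 mm plate, F_u = 450 MPa): end bolts L_c = 62 − 33/2 = 45.5, R_n = min(1.2×45.5×12×450, 2.4×30×12×450) = 294.84 kN/bolt; interior L_c = 96 − 33 = 63, R_n = 388.8 kN/bolt. φR_n = 0.75 × (1×294.84 + 3×388.8) = 1095.9 kN.
Block shear: shear path 1×[62+3×96] = 1×350 mm, A_gv = 4200, A_nv = 1×(350 − 3.5×35)×12 = 2730 mm²; tension to near edge: (60 − 0.5×35)×12 = 510 mm². R_n = min(0.6×450×2730, 0.6×300×4200) + 1.0×450×510 = min(737.1, 756) + 229.5 = 966.6 kN. φR_n = 0.75 × 966.6 = 725.0 kN.
Governing: min(1577.7, 1095.9, 725.0) = 725.0 kN → block shear.

725.0 kN (block shear governs)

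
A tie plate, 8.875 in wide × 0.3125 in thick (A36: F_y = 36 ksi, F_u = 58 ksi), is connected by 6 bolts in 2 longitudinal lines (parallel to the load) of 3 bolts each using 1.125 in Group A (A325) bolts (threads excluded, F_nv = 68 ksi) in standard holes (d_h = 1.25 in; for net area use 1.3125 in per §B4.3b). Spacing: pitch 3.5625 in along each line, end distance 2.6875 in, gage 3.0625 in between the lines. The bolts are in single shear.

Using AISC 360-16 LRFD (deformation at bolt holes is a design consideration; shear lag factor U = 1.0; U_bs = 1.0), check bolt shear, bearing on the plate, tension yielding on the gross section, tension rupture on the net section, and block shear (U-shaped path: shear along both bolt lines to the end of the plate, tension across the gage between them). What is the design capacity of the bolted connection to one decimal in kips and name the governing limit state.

85.0 kips (net-section rupture governs)

Bolt shear: A_b = π(1.125)²/4 = 0.99402 in². φR_n = 0.75 × 68 × 0.99402 × 6 × 1 = 304.2 kips.
Bearing (0.3125 in plate, F_u = 58 ksi): end bolts L_c = 2.6875 − 1.25/2 = 2.0625, R_n = min(1.2×2.0625×0.3125×58, 2.4×1.125×0.3125×58) = 44.859 kips/bolt; interior L_c = 3.5625 − 1.25 = 2.3125, R_n = 48.938 kips/bolt. φR_n = 0.75 × (2×44.859 + 4×48.938) = 214.1 kips.
Tension yield (gross): A_g = 8.875×0.3125 = 2.7734 in². φR_n = 0.90 × 36 × 2.7734 = 89.9 kips.
Tension rupture (net): A_n = (8.875 − 2×1.3125)×0.3125 = 1.9531 in² (U = 1.0, A_e = A_n). φR_n = 0.75 × 58 × 1.9531 = 85.0 kips.
Block shear: shear path 2×[2.6875+2×3.5625] = 2×9.8125 in, A_gv = 6.1328, A_nv = 2×(9.8125 − 2.5×1.3125)×0.3125 = 4.082 in²; tension across gage: (3.0625 − 1×1.3125)×0.3125 = 0.54688 in². R_n = min(0.6×58×4.082, 0.6×36×6.1328) + 1.0×58×0.54688 = min(142.05, 132.47) + 31.719 = 164.19 kips. φR_n = 0.75 × 164.19 = 123.1 kips.
Governing: min(304.2, 214.1, 89.9, 85.0, 123.1) = 85.0 kips → net-section rupture.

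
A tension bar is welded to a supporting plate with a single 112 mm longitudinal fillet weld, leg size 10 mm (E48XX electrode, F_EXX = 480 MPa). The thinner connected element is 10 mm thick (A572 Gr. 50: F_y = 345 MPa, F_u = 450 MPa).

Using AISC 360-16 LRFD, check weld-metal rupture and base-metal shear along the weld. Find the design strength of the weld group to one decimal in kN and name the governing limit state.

171.0 kN (weld metal governs)

Weld metal: throat = 0.707×10 = 7.07 mm, L = 112 mm. φR_n = 0.75 × 0.6 × 480 × 7.07 × 112 = 171.0 kN.
Base metal shear (10 mm plate): yield φR_n = 1.0×0.6×345×10×112 = 231.8 kN; rupture φR_n = 0.75×0.6×450×10×112 = 226.8 kN; take 226.8 kN (rupture).
Governing: min(171.0, 226.8) = 171.0 kN → weld metal.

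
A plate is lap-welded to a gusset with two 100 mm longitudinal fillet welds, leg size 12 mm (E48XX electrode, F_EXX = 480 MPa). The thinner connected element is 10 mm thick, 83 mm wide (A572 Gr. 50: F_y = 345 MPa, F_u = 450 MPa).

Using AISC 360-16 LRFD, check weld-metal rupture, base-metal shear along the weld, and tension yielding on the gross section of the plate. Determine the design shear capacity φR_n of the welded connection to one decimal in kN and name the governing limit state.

Weld metal: throat = 0.707×12 = 8.484 mm, L = 2×100 = 200 mm. φR_n = 0.75 × 0.6 × 480 × 8.484 × 200 = 366.5 kN.
Base metal shear (10 mm plate): yield φR_n = 1.0×0.6×345×10×200 = 414.0 kN; rupture φR_n = 0.75×0.6×450×10×200 = 405.0 kN; take 405.0 kN (rupture).
Tension yield (gross): A_g = 83×10 = 830 mm². φR_n = 0.90 × 345 × 830 = 257.7 kN.
Governing: min(366.5, 405.0, 257.7) = 257.7 kN → gross-section yield.

257.7 kN (gross-section yield governs)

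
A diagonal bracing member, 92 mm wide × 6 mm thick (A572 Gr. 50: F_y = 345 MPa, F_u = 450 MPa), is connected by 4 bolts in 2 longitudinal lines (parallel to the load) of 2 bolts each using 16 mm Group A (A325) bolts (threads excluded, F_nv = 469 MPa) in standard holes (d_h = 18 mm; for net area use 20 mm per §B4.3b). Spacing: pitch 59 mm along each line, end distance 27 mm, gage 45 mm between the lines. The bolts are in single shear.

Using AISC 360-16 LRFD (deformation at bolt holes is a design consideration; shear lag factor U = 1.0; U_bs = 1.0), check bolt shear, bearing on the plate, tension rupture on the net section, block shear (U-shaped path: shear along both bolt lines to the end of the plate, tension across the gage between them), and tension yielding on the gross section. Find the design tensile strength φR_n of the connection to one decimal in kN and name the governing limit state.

105.3 kN (net-section rupture governs)

Bolt shear: A_b = π(16)²/4 = 201.06 mm². φR_n = 0.75 × 469 × 201.06 × 4 × 1 = 282.9 kN.
Bearing (6 mm plate, F_u = 450 MPa): end bolts L_c = 27 − 18/2 = 18, R_n = min(1.2×18×6×450, 2.4×16×6×450) = 58.32 kN/bolt; interior L_c = 59 − 18 = 41, R_n = 103.68 kN/bolt. φR_n = 0.75 × (2×58.32 + 2×103.68) = 243.0 kN.
Tension rupture (net): A_n = (92 − 2×20)×6 = 312 mm² (U = 1.0, A_e = A_n). φR_n = 0.75 × 450 × 312 = 105.3 kN.
Block shear: shear path 2×[27+1×59] = 2×86 mm, A_gv = 1032, A_nv = 2×(86 − 1.5×20)×6 = 672 mm²; tension across gage: (45 − 1×20)×6 = 150 mm². R_n = min(0.6×450×672, 0.6×345×1032) + 1.0×450×150 = min(181.44, 213.62) + 67.5 = 248.94 kN. φR_n = 0.75 × 248.94 = 186.7 kN.
Tension yield (gross): A_g = 92×6 = 552 mm². φR_n = 0.90 × 345 × 552 = 171.4 kN.
Governing: min(282.9, 243.0, 105.3, 186.7, 171.4) = 105.3 kN → net-section rupture.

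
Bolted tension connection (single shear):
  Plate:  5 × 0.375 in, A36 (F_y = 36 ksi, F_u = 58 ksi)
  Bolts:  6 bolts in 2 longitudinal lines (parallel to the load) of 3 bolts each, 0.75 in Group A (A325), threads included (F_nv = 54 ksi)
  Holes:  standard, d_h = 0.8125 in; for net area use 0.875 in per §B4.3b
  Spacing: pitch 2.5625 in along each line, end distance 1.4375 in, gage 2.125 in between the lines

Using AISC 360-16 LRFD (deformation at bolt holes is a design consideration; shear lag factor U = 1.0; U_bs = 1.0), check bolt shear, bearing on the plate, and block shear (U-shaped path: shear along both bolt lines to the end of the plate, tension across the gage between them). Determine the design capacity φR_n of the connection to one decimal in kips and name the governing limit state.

100.1 kips (block shear governs)

Bolt shear: A_b = π(0.75)²/4 = 0.44179 in². φR_n = 0.75 × 54 × 0.44179 × 6 × 1 = 107.4 kips.
Bearing (0.375 in plate, F_u = 58 ksi): end bolts L_c = 1.4375 − 0.8125/2 = 1.03125, R_n = min(1.2×1.03125×0.375×58, 2.4×0.75×0.375×58) = 26.916 kips/bolt; interior L_c = 2.5625 − 0.8125 = 1.75, R_n = 39.15 kips/bolt. φR_n = 0.75 × (2×26.916 + 4×39.15) = 157.8 kips.
Block shear: shear path 2×[1.4375+2×2.5625] = 2×6.5625 in, A_gv = 4.9219, A_nv = 2×(6.5625 − 2.5×0.875)×0.375 = 3.2813 in²; tension across gage: (2.125 − 1×0.875)×0.375 = 0.46875 in². R_n = min(0.6×58×3.2813, 0.6×36×4.9219) + 1.0×58×0.46875 = min(114.19, 106.31) + 27.188 = 133.5 kips. φR_n = 0.75 × 133.5 = 100.1 kips.
Governing: min(107.4, 157.8, 100.1) = 100.1 kips → block shear.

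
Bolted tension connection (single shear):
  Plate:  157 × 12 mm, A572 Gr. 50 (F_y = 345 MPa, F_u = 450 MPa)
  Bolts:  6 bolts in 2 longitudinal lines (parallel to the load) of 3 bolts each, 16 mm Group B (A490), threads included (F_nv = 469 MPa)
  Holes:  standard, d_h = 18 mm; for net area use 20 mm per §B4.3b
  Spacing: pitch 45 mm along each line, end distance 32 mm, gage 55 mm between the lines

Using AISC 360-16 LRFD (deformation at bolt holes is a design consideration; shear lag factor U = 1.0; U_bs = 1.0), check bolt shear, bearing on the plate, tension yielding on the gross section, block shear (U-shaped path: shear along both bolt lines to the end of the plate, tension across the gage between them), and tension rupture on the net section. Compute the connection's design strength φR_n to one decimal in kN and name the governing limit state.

424.3 kN (bolt shear governs)

Bolt shear: A_b = π(16)²/4 = 201.06 mm². φR_n = 0.75 × 469 × 201.06 × 6 × 1 = 424.3 kN.
Bearing (12 mm plate, F_u = 450 MPa): end bolts L_c = 32 − 18/2 = 23, R_n = min(1.2×23×12×450, 2.4×16×12×450) = 149.04 kN/bolt; interior L_c = 45 − 18 = 27, R_n = 174.96 kN/bolt. φR_n = 0.75 × (2×149.04 + 4×174.96) = 748.4 kN.
Tension yield (gross): A_g = 157×12 = 1884 mm². φR_n = 0.90 × 345 × 1884 = 585.0 kN.
Block shear: shear path 2×[32+2×45] = 2×122 mm, A_gv = 2928, A_nv = 2×(122 − 2.5×20)×12 = 1728 mm²; tension across gage: (55 − 1×20)×12 = 420 mm². R_n = min(0.6×450×1728, 0.6×345×2928) + 1.0×450×420 = min(466.56, 606.1) + 189 = 655.56 kN. φR_n = 0.75 × 655.56 = 491.7 kN.
Tension rupture (net): A_n = (157 − 2×20)×12 = 1404 mm² (U = 1.0, A_e = A_n). φR_n = 0.75 × 450 × 1404 = 473.9 kN.
Governing: min(424.3, 748.4, 585.0, 491.7, 473.9) = 424.3 kN → bolt shear.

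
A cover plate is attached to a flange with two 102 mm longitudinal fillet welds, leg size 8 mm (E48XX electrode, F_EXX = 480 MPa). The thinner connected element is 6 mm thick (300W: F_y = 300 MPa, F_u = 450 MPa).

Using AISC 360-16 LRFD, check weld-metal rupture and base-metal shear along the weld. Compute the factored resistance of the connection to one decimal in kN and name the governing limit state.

Weld metal: throat = 0.707×8 = 5.656 mm, L = 2×102 = 204 mm. φR_n = 0.75 × 0.6 × 480 × 5.656 × 204 = 249.2 kN.
Base metal shear (6 mm plate): yield φR_n = 1.0×0.6×300×6×204 = 220.3 kN; rupture φR_n = 0.75×0.6×450×6×204 = 247.9 kN; take 220.3 kN (yield).
Governing: min(249.2, 220.3) = 220.3 kN → base-metal shear.

220.3 kN (base-metal shear governs)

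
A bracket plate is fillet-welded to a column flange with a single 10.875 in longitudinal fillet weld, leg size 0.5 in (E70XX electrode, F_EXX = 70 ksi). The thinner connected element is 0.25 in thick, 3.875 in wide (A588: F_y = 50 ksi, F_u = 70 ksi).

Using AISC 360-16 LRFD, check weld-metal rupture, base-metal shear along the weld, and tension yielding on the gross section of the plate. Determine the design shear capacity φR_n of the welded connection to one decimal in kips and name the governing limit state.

43.6 kips (gross-section yield governs)

Weld metal: throat = 0.707×0.5 = 0.3535 in, L = 10.875 in. φR_n = 0.75 × 0.6 × 70 × 0.3535 × 10.875 = 121.1 kips.
Base metal shear (0.25 in plate): yield φR_n = 1.0×0.6×50×0.25×10.875 = 81.6 kips; rupture φR_n = 0.75×0.6×70×0.25×10.875 = 85.6 kips; take 81.6 kips (yield).
Tension yield (gross): A_g = 3.875×0.25 = 0.96875 in². φR_n = 0.90 × 50 × 0.96875 = 43.6 kips.
Governing: min(121.1, 81.6, 43.6) = 43.6 kips → gross-section yield.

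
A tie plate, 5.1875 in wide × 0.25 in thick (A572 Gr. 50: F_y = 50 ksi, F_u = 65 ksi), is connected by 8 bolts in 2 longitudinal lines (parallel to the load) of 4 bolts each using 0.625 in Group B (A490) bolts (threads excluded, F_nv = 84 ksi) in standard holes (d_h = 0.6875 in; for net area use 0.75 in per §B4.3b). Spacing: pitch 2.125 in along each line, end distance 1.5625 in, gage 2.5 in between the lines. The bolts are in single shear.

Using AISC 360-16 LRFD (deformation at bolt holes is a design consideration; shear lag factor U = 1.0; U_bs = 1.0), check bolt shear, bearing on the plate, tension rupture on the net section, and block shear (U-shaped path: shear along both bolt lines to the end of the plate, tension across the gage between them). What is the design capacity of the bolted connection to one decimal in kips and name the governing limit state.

44.9 kips (net-section rupture governs)

Bolt shear: A_b = π(0.625)²/4 = 0.3068 in². φR_n = 0.75 × 84 × 0.3068 × 8 × 1 = 154.6 kips.
Bearing (0.25 in plate, F_u = 65 ksi): end bolts L_c = 1.5625 − 0.6875/2 = 1.21875, R_n = min(1.2×1.21875×0.25×65, 2.4×0.625×0.25×65) = 23.766 kips/bolt; interior L_c = 2.125 − 0.6875 = 1.4375, R_n = 24.375 kips/bolt. φR_n = 0.75 × (2×23.766 + 6×24.375) = 145.3 kips.
Tension rupture (net): A_n = (5.1875 − 2×0.75)×0.25 = 0.92188 in² (U = 1.0, A_e = A_n). φR_n = 0.75 × 65 × 0.92188 = 44.9 kips.
Block shear: shear path 2×[1.5625+3×2.125] = 2×7.9375 in, A_gv = 3.9688, A_nv = 2×(7.9375 − 3.5×0.75)×0.25 = 2.6563 in²; tension across gage: (2.5 − 1×0.75)×0.25 = 0.4375 in². R_n = min(0.6×65×2.6563, 0.6×50×3.9688) + 1.0×65×0.4375 = min(103.6, 119.06) + 28.438 = 132.04 kips. φR_n = 0.75 × 132.04 = 99.0 kips.
Governing: min(154.6, 145.3, 44.9, 99.0) = 44.9 kips → net-section rupture.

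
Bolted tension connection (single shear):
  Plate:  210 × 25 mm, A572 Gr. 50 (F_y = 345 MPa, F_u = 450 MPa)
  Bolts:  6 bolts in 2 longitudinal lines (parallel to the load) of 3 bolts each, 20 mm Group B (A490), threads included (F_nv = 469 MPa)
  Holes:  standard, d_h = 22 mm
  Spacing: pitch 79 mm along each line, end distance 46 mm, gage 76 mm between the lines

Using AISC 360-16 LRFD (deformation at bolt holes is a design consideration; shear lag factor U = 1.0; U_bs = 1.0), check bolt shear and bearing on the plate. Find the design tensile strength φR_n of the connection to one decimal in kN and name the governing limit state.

Bolt shear: A_b = π(20)²/4 = 314.16 mm². φR_n = 0.75 × 469 × 314.16 × 6 × 1 = 663.0 kN.
Bearing (25 mm plate, F_u = 450 MPa): end bolts L_c = 46 − 22/2 = 35, R_n = min(1.2×35×25×450, 2.4×20×25×450) = 472.5 kN/bolt; interior L_c = 79 − 22 = 57, R_n = 540 kN/bolt. φR_n = 0.75 × (2×472.5 + 4×540) = 2328.8 kN.
Governing: min(663.0, 2328.8) = 663.0 kN → bolt shear.

663.0 kN (bolt shear governs)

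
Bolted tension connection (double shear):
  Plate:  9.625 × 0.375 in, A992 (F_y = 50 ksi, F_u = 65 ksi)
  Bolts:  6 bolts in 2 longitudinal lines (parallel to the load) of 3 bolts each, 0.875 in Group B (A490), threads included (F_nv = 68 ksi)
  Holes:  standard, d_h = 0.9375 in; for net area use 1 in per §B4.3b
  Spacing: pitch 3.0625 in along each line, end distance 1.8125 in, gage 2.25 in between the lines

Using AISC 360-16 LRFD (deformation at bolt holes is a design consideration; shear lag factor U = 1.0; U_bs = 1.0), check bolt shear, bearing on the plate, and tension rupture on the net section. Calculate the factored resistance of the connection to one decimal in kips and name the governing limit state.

Bolt shear: A_b = π(0.875)²/4 = 0.60132 in². φR_n = 0.75 × 68 × 0.60132 × 6 × 2 = 368.0 kips.
Bearing (0.375 in plate, F_u = 65 ksi): end bolts L_c = 1.8125 − 0.9375/2 = 1.34375, R_n = min(1.2×1.34375×0.375×65, 2.4×0.875×0.375×65) = 39.305 kips/bolt; interior L_c = 3.0625 − 0.9375 = 2.125, R_n = 51.188 kips/bolt. φR_n = 0.75 × (2×39.305 + 4×51.188) = 212.5 kips.
Tension rupture (net): A_n = (9.625 − 2×1)×0.375 = 2.8594 in² (U = 1.0, A_e = A_n). φR_n = 0.75 × 65 × 2.8594 = 139.4 kips.
Governing: min(368.0, 212.5, 139.4) = 139.4 kips → net-section rupture.

139.4 kips (net-section rupture governs)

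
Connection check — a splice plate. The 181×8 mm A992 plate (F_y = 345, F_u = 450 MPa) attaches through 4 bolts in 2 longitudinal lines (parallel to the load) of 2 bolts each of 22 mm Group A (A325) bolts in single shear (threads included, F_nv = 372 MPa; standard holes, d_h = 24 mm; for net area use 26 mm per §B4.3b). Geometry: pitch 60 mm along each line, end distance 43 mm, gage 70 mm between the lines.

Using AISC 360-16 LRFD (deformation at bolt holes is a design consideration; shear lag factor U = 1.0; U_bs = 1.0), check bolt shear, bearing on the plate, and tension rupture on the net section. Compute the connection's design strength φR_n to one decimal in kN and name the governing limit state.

348.3 kN (net-section rupture governs)

Bolt shear: A_b = π(22)²/4 = 380.13 mm². φR_n = 0.75 × 372 × 380.13 × 4 × 1 = 424.2 kN.
Bearing (8 mm plate, F_u = 450 MPa): end bolts L_c = 43 − 24/2 = 31, R_n = min(1.2×31×8×450, 2.4×22×8×450) = 133.92 kN/bolt; interior L_c = 60 − 24 = 36, R_n = 155.52 kN/bolt. φR_n = 0.75 × (2×133.92 + 2×155.52) = 434.2 kN.
Tension rupture (net): A_n = (181 − 2×26)×8 = 1032 mm² (U = 1.0, A_e = A_n). φR_n = 0.75 × 450 × 1032 = 348.3 kN.
Governing: min(424.2, 434.2, 348.3) = 348.3 kN → net-section rupture.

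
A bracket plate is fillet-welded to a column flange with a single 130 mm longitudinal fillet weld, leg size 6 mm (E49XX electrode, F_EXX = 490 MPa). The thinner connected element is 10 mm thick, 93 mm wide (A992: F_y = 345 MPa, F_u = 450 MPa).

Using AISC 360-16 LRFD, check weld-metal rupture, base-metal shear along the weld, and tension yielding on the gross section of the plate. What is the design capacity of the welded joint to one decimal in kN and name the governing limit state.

Weld metal: throat = 0.707×6 = 4.242 mm, L = 130 mm. φR_n = 0.75 × 0.6 × 490 × 4.242 × 130 = 121.6 kN.
Base metal shear (10 mm plate): yield φR_n = 1.0×0.6×345×10×130 = 269.1 kN; rupture φR_n = 0.75×0.6×450×10×130 = 263.3 kN; take 263.3 kN (rupture).
Tension yield (gross): A_g = 93×10 = 930 mm². φR_n = 0.90 × 345 × 930 = 288.8 kN.
Governing: min(121.6, 263.3, 288.8) = 121.6 kN → weld metal.

121.6 kN (weld metal governs)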